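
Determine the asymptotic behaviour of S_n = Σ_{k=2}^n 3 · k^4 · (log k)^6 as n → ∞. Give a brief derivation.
S_n ~ 3 · n^5 · (log n)^6 / 5

By integral comparison, S_n = ∫_1^n 3 · x^4 · (log x)^6 dx + O(n^4 · (log n)^6). For the integral, the leading term of ∫_1^n x^4 (log x)^6 dx is n^5/5 · (log n)^6 (by repeated integration by parts; each step lowers the log-exponent and produces a relatively O(1/log n) correction). Hence S_n ~ 3 · n^5 · (log n)^6 / 5.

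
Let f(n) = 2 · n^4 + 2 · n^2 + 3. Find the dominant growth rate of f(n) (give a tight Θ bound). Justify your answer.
f(n) ∈ Θ(n^4)

Compare the terms by growth order. For large n, n^a · (log n)^b dominates n^a' · (log n)^b' iff a > a', or (a = a' and b > b'). Ranking the 3 terms shows the dominant one is 2 · n^4. Hence f(n) ∈ Θ(n^4).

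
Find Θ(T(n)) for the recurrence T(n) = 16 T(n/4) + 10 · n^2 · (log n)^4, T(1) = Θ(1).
T(n) = Θ(n^2 · (log n)^5)

Here log_4 16 = 2 and f(n) = 10 · n^2 · (log n)^4 = Θ(n^(log_4 16) · (log n)^4). This is the extended Case 2 of the master theorem (f matches the critical exponent up to log factors), giving T(n) = Θ(n^(log_4 16) · (log n)^(4+1)) = Θ(n^2 · (log n)^5).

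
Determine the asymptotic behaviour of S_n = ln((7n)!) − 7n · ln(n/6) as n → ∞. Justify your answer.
S_n ~ 7n · (ln 42 − 1) + O(ln n)

Stirling: ln((7n)!) = 7n ln(7n) − 7n + O(ln n).
  S_n = 7n ln(7n) − 7n − 7n ln(n/6) + O(ln n)
      = 7n ln(7n) − 7n ln n + 7n ln 6 − 7n + O(ln n)
      = 7n ln 7 + 7n ln 6 − 7n + O(ln n)
      = 7n (ln 42 − 1) + O(ln n).
Numerically ln(42) − 1 ≈ 2.7377.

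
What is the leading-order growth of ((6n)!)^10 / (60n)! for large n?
((6n)!)^10/(60n)! ~ ((2π·6n)^(9/2) / sqrt(10)) · 10^(−10·6n)  →  0

Write N = 6n. Stirling: N! ~ sqrt(2π N)(N/e)^N and (10N)! ~ sqrt(2π·10N)·(10N/e)^(10N).
  (N!)^10/(10N)! ~ (2π N)^(10/2) (N/e)^(10N) / [sqrt(2π·10N) (10N/e)^(10N)]
     = (2π N)^(10/2) / sqrt(2π·10N) · (N/(10N))^(10N)
     = (2π N)^((10−1)/2) / sqrt(10) · 10^(−10N).
Since 10^10 > 1, the factor 10^(−10N) decays exponentially, so the ratio → 0. Substituting N = 6n gives the stated form.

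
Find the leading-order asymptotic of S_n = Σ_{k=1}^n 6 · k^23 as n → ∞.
S_n ~ n^24 / 4

By integral comparison (Euler-Maclaurin), Σ_{k=1}^n 6 · k^23 = 6 · ∫_0^n x^23 dx + O(n^23) = 6 · n^24/24 = n^24 / 4 + O(n^23). (Equivalently, Faulhaber's formula gives the same leading term.)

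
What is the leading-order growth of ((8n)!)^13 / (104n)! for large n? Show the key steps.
((8n)!)^13/(104n)! ~ ((2π·8n)^(12/2) / sqrt(13)) · 13^(−13·8n)  →  0

Write N = 8n. Stirling: N! ~ sqrt(2π N)(N/e)^N and (13N)! ~ sqrt(2π·13N)·(13N/e)^(13N).
  (N!)^13/(13N)! ~ (2π N)^(13/2) (N/e)^(13N) / [sqrt(2π·13N) (13N/e)^(13N)]
     = (2π N)^(13/2) / sqrt(2π·13N) · (N/(13N))^(13N)
     = (2π N)^((13−1)/2) / sqrt(13) · 13^(−13N).
Since 13^13 > 1, the factor 13^(−13N) decays exponentially, so the ratio → 0. Substituting N = 8n gives the stated form.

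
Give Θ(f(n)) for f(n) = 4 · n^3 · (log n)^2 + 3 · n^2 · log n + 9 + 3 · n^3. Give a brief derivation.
f(n) ∈ Θ(n^3 · (log n)^2)

Compare the terms by growth order. For large n, n^a · (log n)^b dominates n^a' · (log n)^b' iff a > a', or (a = a' and b > b'). Ranking the 4 terms shows the dominant one is 4 · n^3 · (log n)^2. Hence f(n) ∈ Θ(n^3 · (log n)^2).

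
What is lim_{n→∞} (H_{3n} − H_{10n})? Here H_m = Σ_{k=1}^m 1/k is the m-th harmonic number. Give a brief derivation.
lim = ln(3/10)

Euler-Maclaurin gives H_m = ln m + γ + 1/(2m) + O(1/m^2). The γ and O(1/m) terms cancel in the difference:
  H_{3n} − H_{10n} = ln(3n) − ln(10n) + O(1/n) = ln(3/10) + O(1/n).
Hence the limit is ln(3/10).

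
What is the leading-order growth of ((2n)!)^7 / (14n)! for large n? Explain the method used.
((2n)!)^7/(14n)! ~ ((2π·2n)^(6/2) / sqrt(7)) · 7^(−7·2n)  →  0

Write N = 2n. Stirling: N! ~ sqrt(2π N)(N/e)^N and (7N)! ~ sqrt(2π·7N)·(7N/e)^(7N).
  (N!)^7/(7N)! ~ (2π N)^(7/2) (N/e)^(7N) / [sqrt(2π·7N) (7N/e)^(7N)]
     = (2π N)^(7/2) / sqrt(2π·7N) · (N/(7N))^(7N)
     = (2π N)^((7−1)/2) / sqrt(7) · 7^(−7N).
Since 7^7 > 1, the factor 7^(−7N) decays exponentially, so the ratio → 0. Substituting N = 2n gives the stated form.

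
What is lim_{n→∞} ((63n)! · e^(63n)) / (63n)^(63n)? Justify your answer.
lim = ∞

Stirling: (63n)! ~ sqrt(2π·63n) · (63n/e)^(63n). Hence
  (63n)! · e^(63n) / (63n)^(63n) ~ sqrt(2π·63n) = sqrt(2π·63) · sqrt(n) → ∞.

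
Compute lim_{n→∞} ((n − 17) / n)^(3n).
lim = e^(−51)

Rewrite as (1 − 17/n)^(3n). By the standard limit (1 + x/n)^n → e^x, we have (1 − 17/n)^n → e^(−17), and raising to the 3rd power gives e^(−51).
More precisely, ln[(1 − 17/n)^(3n)] = 3n · ln(1 − 17/n) = 3n · (-17/n + O(1/n^2)) = -51 + O(1/n) → -51.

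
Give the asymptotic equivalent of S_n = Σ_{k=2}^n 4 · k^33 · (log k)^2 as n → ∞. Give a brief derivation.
S_n ~ 2 · n^34 · (log n)^2 / 17

By integral comparison, S_n = ∫_1^n 4 · x^33 · (log x)^2 dx + O(n^33 · (log n)^2). For the integral, the leading term of ∫_1^n x^33 (log x)^2 dx is n^34/34 · (log n)^2 (by repeated integration by parts; each step lowers the log-exponent and produces a relatively O(1/log n) correction). Hence S_n ~ 2 · n^34 · (log n)^2 / 17.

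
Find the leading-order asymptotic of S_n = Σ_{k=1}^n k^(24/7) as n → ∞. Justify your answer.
S_n ~ (7/31) · n^(31/7)

Integral comparison: Σ_{k=1}^n k^(24/7) = ∫_0^n x^(24/7) dx + O(n^(24/7)). The integral is n^(1 + 24/7) / (1 + 24/7) = n^((24+7)/7) / ((24+7)/7) = (7/31) · n^(31/7).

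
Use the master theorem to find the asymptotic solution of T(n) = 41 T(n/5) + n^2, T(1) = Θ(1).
T(n) = Θ(n^(log_5 41))

Master theorem: compare f(n) = n^2 to n^(log_5 41) where log_5 41 ≈ 2.307. Since 2 < log_5 41, we have f(n) = O(n^(log_5 41 − ε)) for some ε > 0 — Case 1. Hence T(n) = Θ(n^(log_5 41)).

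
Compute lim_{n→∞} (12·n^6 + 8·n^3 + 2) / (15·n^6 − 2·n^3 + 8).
lim = 12/15 = 4/5

For large n the leading n^6 terms dominate both numerator and denominator. Dividing top and bottom by n^6, every other term tends to 0, leaving 12/15 = 4/5.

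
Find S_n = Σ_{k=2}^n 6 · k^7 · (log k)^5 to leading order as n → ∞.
S_n ~ 3 · n^8 · (log n)^5 / 4

By integral comparison, S_n = ∫_1^n 6 · x^7 · (log x)^5 dx + O(n^7 · (log n)^5). For the integral, the leading term of ∫_1^n x^7 (log x)^5 dx is n^8/8 · (log n)^5 (by repeated integration by parts; each step lowers the log-exponent and produces a relatively O(1/log n) correction). Hence S_n ~ 3 · n^8 · (log n)^5 / 4.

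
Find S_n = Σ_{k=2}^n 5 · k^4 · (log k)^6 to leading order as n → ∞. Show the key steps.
S_n ~ n^5 · (log n)^6

By integral comparison, S_n = ∫_1^n 5 · x^4 · (log x)^6 dx + O(n^4 · (log n)^6). For the integral, the leading term of ∫_1^n x^4 (log x)^6 dx is n^5/5 · (log n)^6 (by repeated integration by parts; each step lowers the log-exponent and produces a relatively O(1/log n) correction). Hence S_n ~ n^5 · (log n)^6.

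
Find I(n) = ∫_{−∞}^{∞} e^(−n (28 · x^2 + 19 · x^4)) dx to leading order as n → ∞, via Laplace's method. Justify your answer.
I(n) ~ sqrt(π/(28n))

φ(x) = 28 · x^2 + 19 · x^4 has its unique global minimum at x* = 0 (since φ'(x) = 56x + 76x^3 = 0 only at x = 0 for real x with both coefficients positive, and φ → ∞ as |x| → ∞). At x* = 0, φ(0) = 0 and φ''(0) = 56. Laplace's method then gives
  I(n) ~ sqrt(2π / (n · φ''(0))) · e^(−n φ(0)) = sqrt(2π / (56n)) = sqrt(π/(28n)).
The 19 · x^4 term contributes only at subleading order (an O(1/n) relative correction).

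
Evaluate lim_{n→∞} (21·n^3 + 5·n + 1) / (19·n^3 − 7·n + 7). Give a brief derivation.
lim = 21/19

For large n the leading n^3 terms dominate both numerator and denominator. Dividing top and bottom by n^3, every other term tends to 0, leaving 21/19.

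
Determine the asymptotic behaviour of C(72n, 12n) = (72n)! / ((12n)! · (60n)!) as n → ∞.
C(72n, 12n) ~ (46656/3125)^(12n) · sqrt(3/(5π·12n))

Write N = 12n. Apply Stirling to each factorial:
  (6N)! ~ sqrt(2π·6N) · (6N/e)^(6N),
  N! ~ sqrt(2π N) · (N/e)^N,
  (5N)! ~ sqrt(2π·5N) · (5N/e)^(5N).
The exponential factors combine to (6N)^(6N) / (N^N · (5N)^(5N)) = 6^(6N)/5^(5N) = (6^6/5^5)^N = (46656/3125)^N.
The square-root prefactors combine to sqrt(2π·6N) / (sqrt(2π N)·sqrt(2π·5N)) = sqrt(6 / (2π·5·N)) = sqrt(3/(5π·12n)).
Substituting N = 12n: C(72n, 12n) ~ (46656/3125)^(12n) · sqrt(3/(5π·12n)).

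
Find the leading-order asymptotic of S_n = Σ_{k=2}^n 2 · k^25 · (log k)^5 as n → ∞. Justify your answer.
S_n ~ n^26 · (log n)^5 / 13

By integral comparison, S_n = ∫_1^n 2 · x^25 · (log x)^5 dx + O(n^25 · (log n)^5). For the integral, the leading term of ∫_1^n x^25 (log x)^5 dx is n^26/26 · (log n)^5 (by repeated integration by parts; each step lowers the log-exponent and produces a relatively O(1/log n) correction). Hence S_n ~ n^26 · (log n)^5 / 13.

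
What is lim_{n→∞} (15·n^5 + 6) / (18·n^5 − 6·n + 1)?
lim = 15/18 = 5/6

For large n the leading n^5 terms dominate both numerator and denominator. Dividing top and bottom by n^5, every other term tends to 0, leaving 15/18 = 5/6.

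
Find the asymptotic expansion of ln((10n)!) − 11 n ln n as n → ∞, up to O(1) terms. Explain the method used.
ln((10n)!) − 11 n ln n = −n ln n + 10(ln 10 − 1) n + (1/2) ln(2π·10n) + O(1/n)

Stirling: ln((10n)!) = 10n ln(10n) − 10n + (1/2) ln(2π·10n) + O(1/n).
Expand 10n ln(10n) = 10n (ln n + ln 10) = 10n ln n + 10n ln 10.
Subtract 11n ln n: leading term is (10 − 11) n ln n = −n ln n. The next term is 10n ln 10 − 10n = 10(ln 10 − 1) n. Then the (1/2) ln(2π·10n) correction.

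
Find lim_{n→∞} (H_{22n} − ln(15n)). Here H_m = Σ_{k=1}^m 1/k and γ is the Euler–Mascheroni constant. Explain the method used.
lim = ln(22/15) + γ

By Euler-Maclaurin, H_m = ln m + γ + O(1/m). So
  H_{22n} − ln(15n) = ln(22n) + γ − ln(15n) + O(1/n)
                       = ln(22/15) + γ + O(1/n).
Hence the limit is ln(22/15) + γ.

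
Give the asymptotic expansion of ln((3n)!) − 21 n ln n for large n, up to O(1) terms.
ln((3n)!) − 21 n ln n = −18 n ln n + 3(ln 3 − 1) n + (1/2) ln(2π·3n) + O(1/n)

Stirling: ln((3n)!) = 3n ln(3n) − 3n + (1/2) ln(2π·3n) + O(1/n).
Expand 3n ln(3n) = 3n (ln n + ln 3) = 3n ln n + 3n ln 3.
Subtract 21n ln n: leading term is (3 − 21) n ln n = −18 n ln n. The next term is 3n ln 3 − 3n = 3(ln 3 − 1) n. Then the (1/2) ln(2π·3n) correction.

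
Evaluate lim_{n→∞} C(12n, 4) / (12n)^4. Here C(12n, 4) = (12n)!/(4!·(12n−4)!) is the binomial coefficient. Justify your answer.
lim = 1/4! = 1/24

With N = 12n → ∞: C(N, 4) / N^4 = [N(N−1)…(N−3)] / (4! · N^4) = (1/4!) · 1 · (1 − 1/(12n)) · (1 − 2/(12n)) · (1 − 3/(12n)). Each factor → 1 as N → ∞, so the limit is 1/4! = 1/24.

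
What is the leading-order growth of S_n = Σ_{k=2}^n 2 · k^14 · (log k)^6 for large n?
S_n ~ 2 · n^15 · (log n)^6 / 15

By integral comparison, S_n = ∫_1^n 2 · x^14 · (log x)^6 dx + O(n^14 · (log n)^6). For the integral, the leading term of ∫_1^n x^14 (log x)^6 dx is n^15/15 · (log n)^6 (by repeated integration by parts; each step lowers the log-exponent and produces a relatively O(1/log n) correction). Hence S_n ~ 2 · n^15 · (log n)^6 / 15.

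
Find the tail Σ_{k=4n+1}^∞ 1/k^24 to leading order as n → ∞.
Σ_{k>4n} 1/k^24 ~ 1/(23 · (4n)^23)

Compare to the integral: ∫_{4n}^∞ x^(−24) dx = [−x^(−23)/23]_{4n}^∞ = 1/((24−1)·(4n)^23). Euler-Maclaurin then gives
  Σ_{k>4n} 1/k^24 = ∫_{4n}^∞ dx/x^24 − 1/(2·(4n)^24) + O(1/(4n)^25).
(Equivalently this is ζ(24) − Σ_{k≤4n} 1/k^24.)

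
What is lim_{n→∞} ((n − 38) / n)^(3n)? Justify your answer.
lim = e^(−114)

Rewrite as (1 − 38/n)^(3n). By the standard limit (1 + x/n)^n → e^x, we have (1 − 38/n)^n → e^(−38), and raising to the 3rd power gives e^(−114).
More precisely, ln[(1 − 38/n)^(3n)] = 3n · ln(1 − 38/n) = 3n · (-38/n + O(1/n^2)) = -114 + O(1/n) → -114.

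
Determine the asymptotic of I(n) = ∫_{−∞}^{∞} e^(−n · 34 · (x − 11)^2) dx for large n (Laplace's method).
I(n) = sqrt(π/(34n))

Here φ(x) = 34 · (x − 11)^2 has its unique minimum at x* = 11 with φ(x*) = 0 and φ''(x*) = 68. Laplace's method gives
  I(n) ~ e^(−n φ(x*)) · sqrt(2π / (n · φ''(x*))) = sqrt(2π / (68n)) = sqrt(π/(34n)).
This is exact: substituting u = (x − 11)·sqrt(34n) gives I(n) = (1/sqrt(34n)) ∫_{−∞}^{∞} e^(−u^2) du = sqrt(π/(34n)).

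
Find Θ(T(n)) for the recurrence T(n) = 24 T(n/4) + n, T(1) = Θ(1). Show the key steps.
T(n) = Θ(n^(log_4 24))

Master theorem: compare f(n) = n to n^(log_4 24) where log_4 24 ≈ 2.292. Since 1 < log_4 24, we have f(n) = O(n^(log_4 24 − ε)) for some ε > 0 — Case 1. Hence T(n) = Θ(n^(log_4 24)).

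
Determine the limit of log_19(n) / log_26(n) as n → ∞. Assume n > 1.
lim = ln(26) / ln(19) = log_19(26)

Change of base: log_19(n) = ln n / ln 19 and log_26(n) = ln n / ln 26. The ratio is (ln n / ln 19) · (ln 26 / ln n) = ln 26 / ln 19, a constant independent of n. So the limit is ln 26 / ln 19 = log_19(26).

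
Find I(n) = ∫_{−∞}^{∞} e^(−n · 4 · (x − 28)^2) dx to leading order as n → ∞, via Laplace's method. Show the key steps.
I(n) = sqrt(π/(4n))

Here φ(x) = 4 · (x − 28)^2 has its unique minimum at x* = 28 with φ(x*) = 0 and φ''(x*) = 8. Laplace's method gives
  I(n) ~ e^(−n φ(x*)) · sqrt(2π / (n · φ''(x*))) = sqrt(2π / (8n)) = sqrt(π/(4n)).
This is exact: substituting u = (x − 28)·sqrt(4n) gives I(n) = (1/sqrt(4n)) ∫_{−∞}^{∞} e^(−u^2) du = sqrt(π/(4n)).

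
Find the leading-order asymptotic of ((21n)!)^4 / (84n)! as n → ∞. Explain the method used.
((21n)!)^4/(84n)! ~ ((2π·21n)^(3/2) / 2) · 4^(−4·21n)  →  0

Write N = 21n. Stirling: N! ~ sqrt(2π N)(N/e)^N and (4N)! ~ sqrt(2π·4N)·(4N/e)^(4N).
  (N!)^4/(4N)! ~ (2π N)^(4/2) (N/e)^(4N) / [sqrt(2π·4N) (4N/e)^(4N)]
     = (2π N)^(4/2) / sqrt(2π·4N) · (N/(4N))^(4N)
     = (2π N)^((4−1)/2) / 2 · 4^(−4N).
Since 4^4 > 1, the factor 4^(−4N) decays exponentially, so the ratio → 0. Substituting N = 21n gives the stated form.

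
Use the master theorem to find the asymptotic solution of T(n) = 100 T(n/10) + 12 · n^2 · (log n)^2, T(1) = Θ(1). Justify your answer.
T(n) = Θ(n^2 · (log n)^3)

Here log_10 100 = 2 and f(n) = 12 · n^2 · (log n)^2 = Θ(n^(log_10 100) · (log n)^2). This is the extended Case 2 of the master theorem (f matches the critical exponent up to log factors), giving T(n) = Θ(n^(log_10 100) · (log n)^(2+1)) = Θ(n^2 · (log n)^3).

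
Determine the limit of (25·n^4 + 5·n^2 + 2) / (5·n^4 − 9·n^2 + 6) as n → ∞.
lim = 25/5 = 5

For large n the leading n^4 terms dominate both numerator and denominator. Dividing top and bottom by n^4, every other term tends to 0, leaving 25/5 = 5.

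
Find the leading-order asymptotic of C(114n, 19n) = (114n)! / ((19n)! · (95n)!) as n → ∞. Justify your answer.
C(114n, 19n) ~ (46656/3125)^(19n) · sqrt(3/(5π·19n))

Write N = 19n. Apply Stirling to each factorial:
  (6N)! ~ sqrt(2π·6N) · (6N/e)^(6N),
  N! ~ sqrt(2π N) · (N/e)^N,
  (5N)! ~ sqrt(2π·5N) · (5N/e)^(5N).
The exponential factors combine to (6N)^(6N) / (N^N · (5N)^(5N)) = 6^(6N)/5^(5N) = (6^6/5^5)^N = (46656/3125)^N.
The square-root prefactors combine to sqrt(2π·6N) / (sqrt(2π N)·sqrt(2π·5N)) = sqrt(6 / (2π·5·N)) = sqrt(3/(5π·19n)).
Substituting N = 19n: C(114n, 19n) ~ (46656/3125)^(19n) · sqrt(3/(5π·19n)).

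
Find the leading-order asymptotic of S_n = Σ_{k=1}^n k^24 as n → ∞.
S_n ~ n^25 / 25

By integral comparison (Euler-Maclaurin), Σ_{k=1}^n k^24 = ∫_0^n x^24 dx + O(n^24) = n^25/25 + O(n^24). (Equivalently, Faulhaber's formula gives the same leading term.)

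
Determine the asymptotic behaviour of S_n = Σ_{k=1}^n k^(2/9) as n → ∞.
S_n ~ (9/11) · n^(11/9)

Integral comparison: Σ_{k=1}^n k^(2/9) = ∫_0^n x^(2/9) dx + O(n^(2/9)). The integral is n^(1 + 2/9) / (1 + 2/9) = n^((2+9)/9) / ((2+9)/9) = (9/11) · n^(11/9).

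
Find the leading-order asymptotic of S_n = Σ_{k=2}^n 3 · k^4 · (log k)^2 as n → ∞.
S_n ~ 3 · n^5 · (log n)^2 / 5

By integral comparison, S_n = ∫_1^n 3 · x^4 · (log x)^2 dx + O(n^4 · (log n)^2). For the integral, the leading term of ∫_1^n x^4 (log x)^2 dx is n^5/5 · (log n)^2 (by repeated integration by parts; each step lowers the log-exponent and produces a relatively O(1/log n) correction). Hence S_n ~ 3 · n^5 · (log n)^2 / 5.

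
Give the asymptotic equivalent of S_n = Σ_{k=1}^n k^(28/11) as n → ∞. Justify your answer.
S_n ~ (11/39) · n^(39/11)

Integral comparison: Σ_{k=1}^n k^(28/11) = ∫_0^n x^(28/11) dx + O(n^(28/11)). The integral is n^(1 + 28/11) / (1 + 28/11) = n^((28+11)/11) / ((28+11)/11) = (11/39) · n^(39/11).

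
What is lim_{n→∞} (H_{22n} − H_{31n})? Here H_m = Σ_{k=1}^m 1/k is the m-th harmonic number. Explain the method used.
lim = ln(22/31)

Euler-Maclaurin gives H_m = ln m + γ + 1/(2m) + O(1/m^2). The γ and O(1/m) terms cancel in the difference:
  H_{22n} − H_{31n} = ln(22n) − ln(31n) + O(1/n) = ln(22/31) + O(1/n).
Hence the limit is ln(22/31).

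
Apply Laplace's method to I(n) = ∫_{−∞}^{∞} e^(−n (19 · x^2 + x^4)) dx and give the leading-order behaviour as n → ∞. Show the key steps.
I(n) ~ sqrt(π/(19n))

φ(x) = 19 · x^2 + x^4 has its unique global minimum at x* = 0 (since φ'(x) = 38x + 4x^3 = 0 only at x = 0 for real x with both coefficients positive, and φ → ∞ as |x| → ∞). At x* = 0, φ(0) = 0 and φ''(0) = 38. Laplace's method then gives
  I(n) ~ sqrt(2π / (n · φ''(0))) · e^(−n φ(0)) = sqrt(2π / (38n)) = sqrt(π/(19n)).
The x^4 term contributes only at subleading order (an O(1/n) relative correction).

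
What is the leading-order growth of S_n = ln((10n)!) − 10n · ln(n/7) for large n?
S_n ~ 10n · (ln 70 − 1) + O(ln n)

Stirling: ln((10n)!) = 10n ln(10n) − 10n + O(ln n).
  S_n = 10n ln(10n) − 10n − 10n ln(n/7) + O(ln n)
      = 10n ln(10n) − 10n ln n + 10n ln 7 − 10n + O(ln n)
      = 10n ln 10 + 10n ln 7 − 10n + O(ln n)
      = 10n (ln 70 − 1) + O(ln n).
Numerically ln(70) − 1 ≈ 3.2485.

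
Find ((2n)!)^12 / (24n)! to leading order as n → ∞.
((2n)!)^12/(24n)! ~ ((2π·2n)^(11/2) / sqrt(12)) · 12^(−12·2n)  →  0

Write N = 2n. Stirling: N! ~ sqrt(2π N)(N/e)^N and (12N)! ~ sqrt(2π·12N)·(12N/e)^(12N).
  (N!)^12/(12N)! ~ (2π N)^(12/2) (N/e)^(12N) / [sqrt(2π·12N) (12N/e)^(12N)]
     = (2π N)^(12/2) / sqrt(2π·12N) · (N/(12N))^(12N)
     = (2π N)^((12−1)/2) / sqrt(12) · 12^(−12N).
Since 12^12 > 1, the factor 12^(−12N) decays exponentially, so the ratio → 0. Substituting N = 2n gives the stated form.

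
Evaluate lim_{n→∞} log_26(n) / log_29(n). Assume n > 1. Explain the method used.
lim = ln(29) / ln(26) = log_26(29)

Change of base: log_26(n) = ln n / ln 26 and log_29(n) = ln n / ln 29. The ratio is (ln n / ln 26) · (ln 29 / ln n) = ln 29 / ln 26, a constant independent of n. So the limit is ln 29 / ln 26 = log_26(29).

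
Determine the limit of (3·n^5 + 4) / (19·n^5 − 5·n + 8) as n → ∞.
lim = 3/19

For large n the leading n^5 terms dominate both numerator and denominator. Dividing top and bottom by n^5, every other term tends to 0, leaving 3/19.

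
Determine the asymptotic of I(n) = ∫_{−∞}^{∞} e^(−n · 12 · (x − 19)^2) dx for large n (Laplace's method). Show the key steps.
I(n) = sqrt(π/(12n))

Here φ(x) = 12 · (x − 19)^2 has its unique minimum at x* = 19 with φ(x*) = 0 and φ''(x*) = 24. Laplace's method gives
  I(n) ~ e^(−n φ(x*)) · sqrt(2π / (n · φ''(x*))) = sqrt(2π / (24n)) = sqrt(π/(12n)).
This is exact: substituting u = (x − 19)·sqrt(12n) gives I(n) = (1/sqrt(12n)) ∫_{−∞}^{∞} e^(−u^2) du = sqrt(π/(12n)).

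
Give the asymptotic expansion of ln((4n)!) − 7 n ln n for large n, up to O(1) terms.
ln((4n)!) − 7 n ln n = −3 n ln n + 4(ln 4 − 1) n + (1/2) ln(2π·4n) + O(1/n)

Stirling: ln((4n)!) = 4n ln(4n) − 4n + (1/2) ln(2π·4n) + O(1/n).
Expand 4n ln(4n) = 4n (ln n + ln 4) = 4n ln n + 4n ln 4.
Subtract 7n ln n: leading term is (4 − 7) n ln n = −3 n ln n. The next term is 4n ln 4 − 4n = 4(ln 4 − 1) n. Then the (1/2) ln(2π·4n) correction.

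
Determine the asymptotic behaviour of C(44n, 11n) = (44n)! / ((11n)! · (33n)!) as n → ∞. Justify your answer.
C(44n, 11n) ~ (256/27)^(11n) · sqrt(2/(3π·11n))

Write N = 11n. Apply Stirling to each factorial:
  (4N)! ~ sqrt(2π·4N) · (4N/e)^(4N),
  N! ~ sqrt(2π N) · (N/e)^N,
  (3N)! ~ sqrt(2π·3N) · (3N/e)^(3N).
The exponential factors combine to (4N)^(4N) / (N^N · (3N)^(3N)) = 4^(4N)/3^(3N) = (4^4/3^3)^N = (256/27)^N.
The square-root prefactors combine to sqrt(2π·4N) / (sqrt(2π N)·sqrt(2π·3N)) = sqrt(4 / (2π·3·N)) = sqrt(2/(3π·11n)).
Substituting N = 11n: C(44n, 11n) ~ (256/27)^(11n) · sqrt(2/(3π·11n)).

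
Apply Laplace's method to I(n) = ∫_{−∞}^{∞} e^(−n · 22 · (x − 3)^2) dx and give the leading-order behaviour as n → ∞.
I(n) = sqrt(π/(22n))

Here φ(x) = 22 · (x − 3)^2 has its unique minimum at x* = 3 with φ(x*) = 0 and φ''(x*) = 44. Laplace's method gives
  I(n) ~ e^(−n φ(x*)) · sqrt(2π / (n · φ''(x*))) = sqrt(2π / (44n)) = sqrt(π/(22n)).
This is exact: substituting u = (x − 3)·sqrt(22n) gives I(n) = (1/sqrt(22n)) ∫_{−∞}^{∞} e^(−u^2) du = sqrt(π/(22n)).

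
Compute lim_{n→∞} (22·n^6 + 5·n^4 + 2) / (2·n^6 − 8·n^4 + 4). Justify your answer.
lim = 22/2 = 11

For large n the leading n^6 terms dominate both numerator and denominator. Dividing top and bottom by n^6, every other term tends to 0, leaving 22/2 = 11.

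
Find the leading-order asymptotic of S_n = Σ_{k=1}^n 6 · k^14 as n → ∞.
S_n ~ 2 · n^15 / 5

By integral comparison (Euler-Maclaurin), Σ_{k=1}^n 6 · k^14 = 6 · ∫_0^n x^14 dx + O(n^14) = 6 · n^15/15 = 2 · n^15 / 5 + O(n^14). (Equivalently, Faulhaber's formula gives the same leading term.)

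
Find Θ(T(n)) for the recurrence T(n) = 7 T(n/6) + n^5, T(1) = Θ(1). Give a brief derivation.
T(n) = Θ(n^5)

log_6 7 ≈ 1.086. f(n) = n^5 dominates n^(log_6 7) since 5 > 1.086, and the regularity condition a·f(n/b) = 7·(n/6)^5 = (7/7776)·n^5 ≤ c·f(n) holds with c = 7/7776 ≈ 0.0009 < 1. So this is Case 3: T(n) = Θ(f(n)) = Θ(n^5).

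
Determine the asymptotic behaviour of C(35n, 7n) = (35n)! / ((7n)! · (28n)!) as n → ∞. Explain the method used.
C(35n, 7n) ~ (3125/256)^(7n) · sqrt(5/(8π·7n))

Write N = 7n. Apply Stirling to each factorial:
  (5N)! ~ sqrt(2π·5N) · (5N/e)^(5N),
  N! ~ sqrt(2π N) · (N/e)^N,
  (4N)! ~ sqrt(2π·4N) · (4N/e)^(4N).
The exponential factors combine to (5N)^(5N) / (N^N · (4N)^(4N)) = 5^(5N)/4^(4N) = (5^5/4^4)^N = (3125/256)^N.
The square-root prefactors combine to sqrt(2π·5N) / (sqrt(2π N)·sqrt(2π·4N)) = sqrt(5 / (2π·4·N)) = sqrt(5/(8π·7n)).
Substituting N = 7n: C(35n, 7n) ~ (3125/256)^(7n) · sqrt(5/(8π·7n)).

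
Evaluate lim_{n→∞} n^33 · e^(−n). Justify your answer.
lim = 0

Exponentials with base > 1 dominate every fixed polynomial: for any fixed c, n^c / e^n → 0 as n → ∞ (e.g. by the ratio test, or since e^n grows faster than any power of n). Hence n^33 · e^(−n) = n^33 / e^n → 0.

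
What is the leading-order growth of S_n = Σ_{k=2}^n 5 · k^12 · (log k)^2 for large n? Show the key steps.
S_n ~ 5 · n^13 · (log n)^2 / 13

By integral comparison, S_n = ∫_1^n 5 · x^12 · (log x)^2 dx + O(n^12 · (log n)^2). For the integral, the leading term of ∫_1^n x^12 (log x)^2 dx is n^13/13 · (log n)^2 (by repeated integration by parts; each step lowers the log-exponent and produces a relatively O(1/log n) correction). Hence S_n ~ 5 · n^13 · (log n)^2 / 13.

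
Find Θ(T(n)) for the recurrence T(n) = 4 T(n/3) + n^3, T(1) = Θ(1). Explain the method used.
T(n) = Θ(n^3)

log_3 4 ≈ 1.262. f(n) = n^3 dominates n^(log_3 4) since 3 > 1.262, and the regularity condition a·f(n/b) = 4·(n/3)^3 = (4/27)·n^3 ≤ c·f(n) holds with c = 4/27 ≈ 0.148 < 1. So this is Case 3: T(n) = Θ(f(n)) = Θ(n^3).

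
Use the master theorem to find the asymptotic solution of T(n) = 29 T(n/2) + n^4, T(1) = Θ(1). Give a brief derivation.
T(n) = Θ(n^(log_2 29))

Master theorem: compare f(n) = n^4 to n^(log_2 29) where log_2 29 ≈ 4.858. Since 4 < log_2 29, we have f(n) = O(n^(log_2 29 − ε)) for some ε > 0 — Case 1. Hence T(n) = Θ(n^(log_2 29)).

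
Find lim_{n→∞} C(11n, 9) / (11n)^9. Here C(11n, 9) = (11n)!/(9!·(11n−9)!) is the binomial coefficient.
lim = 1/9! = 1/362880

With N = 11n → ∞: C(N, 9) / N^9 = [N(N−1)…(N−8)] / (9! · N^9) = (1/9!) · 1 · (1 − 1/(11n)) · … · (1 − 8/(11n)). Each factor → 1 as N → ∞, so the limit is 1/9! = 1/362880.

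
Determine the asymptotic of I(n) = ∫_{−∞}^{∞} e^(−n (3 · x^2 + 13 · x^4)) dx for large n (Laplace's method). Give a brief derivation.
I(n) ~ sqrt(π/(3n))

φ(x) = 3 · x^2 + 13 · x^4 has its unique global minimum at x* = 0 (since φ'(x) = 6x + 52x^3 = 0 only at x = 0 for real x with both coefficients positive, and φ → ∞ as |x| → ∞). At x* = 0, φ(0) = 0 and φ''(0) = 6. Laplace's method then gives
  I(n) ~ sqrt(2π / (n · φ''(0))) · e^(−n φ(0)) = sqrt(2π / (6n)) = sqrt(π/(3n)).
The 13 · x^4 term contributes only at subleading order (an O(1/n) relative correction).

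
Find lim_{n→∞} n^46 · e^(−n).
lim = 0

Exponentials with base > 1 dominate every fixed polynomial: for any fixed c, n^c / e^n → 0 as n → ∞ (e.g. by the ratio test, or since e^n grows faster than any power of n). Hence n^46 · e^(−n) = n^46 / e^n → 0.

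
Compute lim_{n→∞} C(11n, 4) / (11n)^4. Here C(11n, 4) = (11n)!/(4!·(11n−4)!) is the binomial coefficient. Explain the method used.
lim = 1/4! = 1/24

With N = 11n → ∞: C(N, 4) / N^4 = [N(N−1)…(N−3)] / (4! · N^4) = (1/4!) · 1 · (1 − 1/(11n)) · (1 − 2/(11n)) · (1 − 3/(11n)). Each factor → 1 as N → ∞, so the limit is 1/4! = 1/24.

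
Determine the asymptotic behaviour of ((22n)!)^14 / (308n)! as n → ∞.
((22n)!)^14/(308n)! ~ ((2π·22n)^(13/2) / sqrt(14)) · 14^(−14·22n)  →  0

Write N = 22n. Stirling: N! ~ sqrt(2π N)(N/e)^N and (14N)! ~ sqrt(2π·14N)·(14N/e)^(14N).
  (N!)^14/(14N)! ~ (2π N)^(14/2) (N/e)^(14N) / [sqrt(2π·14N) (14N/e)^(14N)]
     = (2π N)^(14/2) / sqrt(2π·14N) · (N/(14N))^(14N)
     = (2π N)^((14−1)/2) / sqrt(14) · 14^(−14N).
Since 14^14 > 1, the factor 14^(−14N) decays exponentially, so the ratio → 0. Substituting N = 22n gives the stated form.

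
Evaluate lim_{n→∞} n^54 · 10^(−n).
lim = 0

Exponentials with base > 1 dominate every fixed polynomial: for any fixed c, n^c / 10^n → 0 as n → ∞ (e.g. by the ratio test, or by writing 10^n = e^(n ln 10) and noting e^(n ln 10) / n^c → ∞). Hence n^54 · 10^(−n) = n^54 / 10^n → 0.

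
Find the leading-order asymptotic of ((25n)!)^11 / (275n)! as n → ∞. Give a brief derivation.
((25n)!)^11/(275n)! ~ ((2π·25n)^(10/2) / sqrt(11)) · 11^(−11·25n)  →  0

Write N = 25n. Stirling: N! ~ sqrt(2π N)(N/e)^N and (11N)! ~ sqrt(2π·11N)·(11N/e)^(11N).
  (N!)^11/(11N)! ~ (2π N)^(11/2) (N/e)^(11N) / [sqrt(2π·11N) (11N/e)^(11N)]
     = (2π N)^(11/2) / sqrt(2π·11N) · (N/(11N))^(11N)
     = (2π N)^((11−1)/2) / sqrt(11) · 11^(−11N).
Since 11^11 > 1, the factor 11^(−11N) decays exponentially, so the ratio → 0. Substituting N = 25n gives the stated form.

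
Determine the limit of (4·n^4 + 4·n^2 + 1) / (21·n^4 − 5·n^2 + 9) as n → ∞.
lim = 4/21

For large n the leading n^4 terms dominate both numerator and denominator. Dividing top and bottom by n^4, every other term tends to 0, leaving 4/21.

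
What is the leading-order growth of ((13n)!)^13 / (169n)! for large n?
((13n)!)^13/(169n)! ~ ((2π·13n)^(12/2) / sqrt(13)) · 13^(−13·13n)  →  0

Write N = 13n. Stirling: N! ~ sqrt(2π N)(N/e)^N and (13N)! ~ sqrt(2π·13N)·(13N/e)^(13N).
  (N!)^13/(13N)! ~ (2π N)^(13/2) (N/e)^(13N) / [sqrt(2π·13N) (13N/e)^(13N)]
     = (2π N)^(13/2) / sqrt(2π·13N) · (N/(13N))^(13N)
     = (2π N)^((13−1)/2) / sqrt(13) · 13^(−13N).
Since 13^13 > 1, the factor 13^(−13N) decays exponentially, so the ratio → 0. Substituting N = 13n gives the stated form.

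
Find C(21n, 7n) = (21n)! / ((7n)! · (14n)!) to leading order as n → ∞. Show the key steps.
C(21n, 7n) ~ (27/4)^(7n) · sqrt(3/(4π·7n))

Write N = 7n. Apply Stirling to each factorial:
  (3N)! ~ sqrt(2π·3N) · (3N/e)^(3N),
  N! ~ sqrt(2π N) · (N/e)^N,
  (2N)! ~ sqrt(2π·2N) · (2N/e)^(2N).
The exponential factors combine to (3N)^(3N) / (N^N · (2N)^(2N)) = 3^(3N)/2^(2N) = (3^3/2^2)^N = (27/4)^N.
The square-root prefactors combine to sqrt(2π·3N) / (sqrt(2π N)·sqrt(2π·2N)) = sqrt(3 / (2π·2·N)) = sqrt(3/(4π·7n)).
Substituting N = 7n: C(21n, 7n) ~ (27/4)^(7n) · sqrt(3/(4π·7n)).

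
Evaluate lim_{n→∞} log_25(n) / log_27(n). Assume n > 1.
lim = ln(27) / ln(25) = log_25(27)

Change of base: log_25(n) = ln n / ln 25 and log_27(n) = ln n / ln 27. The ratio is (ln n / ln 25) · (ln 27 / ln n) = ln 27 / ln 25, a constant independent of n. So the limit is ln 27 / ln 25 = log_25(27).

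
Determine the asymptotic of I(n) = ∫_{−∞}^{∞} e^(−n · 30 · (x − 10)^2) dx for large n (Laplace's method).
I(n) = sqrt(π/(30n))

Here φ(x) = 30 · (x − 10)^2 has its unique minimum at x* = 10 with φ(x*) = 0 and φ''(x*) = 60. Laplace's method gives
  I(n) ~ e^(−n φ(x*)) · sqrt(2π / (n · φ''(x*))) = sqrt(2π / (60n)) = sqrt(π/(30n)).
This is exact: substituting u = (x − 10)·sqrt(30n) gives I(n) = (1/sqrt(30n)) ∫_{−∞}^{∞} e^(−u^2) du = sqrt(π/(30n)).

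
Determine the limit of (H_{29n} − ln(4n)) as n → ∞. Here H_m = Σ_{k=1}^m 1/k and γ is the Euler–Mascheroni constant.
lim = ln(29/4) + γ

By Euler-Maclaurin, H_m = ln m + γ + O(1/m). So
  H_{29n} − ln(4n) = ln(29n) + γ − ln(4n) + O(1/n)
                       = ln(29/4) + γ + O(1/n).
Hence the limit is ln(29/4) + γ.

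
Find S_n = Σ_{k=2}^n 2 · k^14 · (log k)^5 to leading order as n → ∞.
S_n ~ 2 · n^15 · (log n)^5 / 15

By integral comparison, S_n = ∫_1^n 2 · x^14 · (log x)^5 dx + O(n^14 · (log n)^5). For the integral, the leading term of ∫_1^n x^14 (log x)^5 dx is n^15/15 · (log n)^5 (by repeated integration by parts; each step lowers the log-exponent and produces a relatively O(1/log n) correction). Hence S_n ~ 2 · n^15 · (log n)^5 / 15.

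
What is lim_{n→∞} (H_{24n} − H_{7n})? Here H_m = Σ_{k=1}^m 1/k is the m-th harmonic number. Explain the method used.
lim = ln(24/7)

Euler-Maclaurin gives H_m = ln m + γ + 1/(2m) + O(1/m^2). The γ and O(1/m) terms cancel in the difference:
  H_{24n} − H_{7n} = ln(24n) − ln(7n) + O(1/n) = ln(24/7) + O(1/n).
Hence the limit is ln(24/7).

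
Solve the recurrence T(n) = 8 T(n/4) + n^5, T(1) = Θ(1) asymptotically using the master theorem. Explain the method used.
T(n) = Θ(n^5)

log_4 8 ≈ 1.500. f(n) = n^5 dominates n^(log_4 8) since 5 > 1.500, and the regularity condition a·f(n/b) = 8·(n/4)^5 = (8/1024)·n^5 ≤ c·f(n) holds with c = 8/1024 ≈ 0.00781 < 1. So this is Case 3: T(n) = Θ(f(n)) = Θ(n^5).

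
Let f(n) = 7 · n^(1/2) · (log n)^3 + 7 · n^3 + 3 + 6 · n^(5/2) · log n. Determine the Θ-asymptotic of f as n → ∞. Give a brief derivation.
f(n) ∈ Θ(n^3)

Compare the terms by growth order. For large n, n^a · (log n)^b dominates n^a' · (log n)^b' iff a > a', or (a = a' and b > b'). Ranking the 4 terms shows the dominant one is 7 · n^3. Hence f(n) ∈ Θ(n^3).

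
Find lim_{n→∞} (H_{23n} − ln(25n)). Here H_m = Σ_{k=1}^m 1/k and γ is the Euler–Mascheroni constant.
lim = ln(23/25) + γ

By Euler-Maclaurin, H_m = ln m + γ + O(1/m). So
  H_{23n} − ln(25n) = ln(23n) + γ − ln(25n) + O(1/n)
                       = ln(23/25) + γ + O(1/n).
Hence the limit is ln(23/25) + γ.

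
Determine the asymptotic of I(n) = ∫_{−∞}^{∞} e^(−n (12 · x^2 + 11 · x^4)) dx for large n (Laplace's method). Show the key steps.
I(n) ~ sqrt(π/(12n))

φ(x) = 12 · x^2 + 11 · x^4 has its unique global minimum at x* = 0 (since φ'(x) = 24x + 44x^3 = 0 only at x = 0 for real x with both coefficients positive, and φ → ∞ as |x| → ∞). At x* = 0, φ(0) = 0 and φ''(0) = 24. Laplace's method then gives
  I(n) ~ sqrt(2π / (n · φ''(0))) · e^(−n φ(0)) = sqrt(2π / (24n)) = sqrt(π/(12n)).
The 11 · x^4 term contributes only at subleading order (an O(1/n) relative correction).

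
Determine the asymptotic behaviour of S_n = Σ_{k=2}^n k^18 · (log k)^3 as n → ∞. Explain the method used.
S_n ~ n^19 · (log n)^3 / 19

By integral comparison, S_n = ∫_1^n x^18 · (log x)^3 dx + O(n^18 · (log n)^3). For the integral, the leading term of ∫_1^n x^18 (log x)^3 dx is n^19/19 · (log n)^3 (by repeated integration by parts; each step lowers the log-exponent and produces a relatively O(1/log n) correction). Hence S_n ~ n^19 · (log n)^3 / 19.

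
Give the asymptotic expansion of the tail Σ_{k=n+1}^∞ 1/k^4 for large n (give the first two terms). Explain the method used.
Σ_{k>n} 1/k^4 = 1/(3 · n^3) − 1/(2 · n^4) + O(1/n^5)

Compare to the integral: ∫_{n}^∞ x^(−4) dx = [−x^(−3)/3]_{n}^∞ = 1/((4−1)·n^3). The Euler-Maclaurin correction adds −f(n)/2 = −1/(2·n^4). Euler-Maclaurin then gives
  Σ_{k>n} 1/k^4 = ∫_{n}^∞ dx/x^4 − 1/(2·n^4) + O(1/n^5).
(Equivalently this is ζ(4) − Σ_{k≤n} 1/k^4.)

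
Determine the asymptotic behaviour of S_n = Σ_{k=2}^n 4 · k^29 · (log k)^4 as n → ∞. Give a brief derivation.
S_n ~ 2 · n^30 · (log n)^4 / 15

By integral comparison, S_n = ∫_1^n 4 · x^29 · (log x)^4 dx + O(n^29 · (log n)^4). For the integral, the leading term of ∫_1^n x^29 (log x)^4 dx is n^30/30 · (log n)^4 (by repeated integration by parts; each step lowers the log-exponent and produces a relatively O(1/log n) correction). Hence S_n ~ 2 · n^30 · (log n)^4 / 15.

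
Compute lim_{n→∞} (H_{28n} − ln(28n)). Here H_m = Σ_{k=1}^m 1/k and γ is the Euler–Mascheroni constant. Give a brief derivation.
lim = γ

By Euler-Maclaurin, H_m = ln m + γ + O(1/m). So
  H_{28n} − ln(28n) = ln(28n) + γ − ln(28n) + O(1/n)
                       = ln(28/28) + γ + O(1/n).
Hence the limit is γ (since ln 1 = 0).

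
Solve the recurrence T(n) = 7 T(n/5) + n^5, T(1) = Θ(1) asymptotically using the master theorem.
T(n) = Θ(n^5)

log_5 7 ≈ 1.209. f(n) = n^5 dominates n^(log_5 7) since 5 > 1.209, and the regularity condition a·f(n/b) = 7·(n/5)^5 = (7/3125)·n^5 ≤ c·f(n) holds with c = 7/3125 ≈ 0.00224 < 1. So this is Case 3: T(n) = Θ(f(n)) = Θ(n^5).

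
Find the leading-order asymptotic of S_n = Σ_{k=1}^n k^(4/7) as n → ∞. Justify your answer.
S_n ~ (7/11) · n^(11/7)

Integral comparison: Σ_{k=1}^n k^(4/7) = ∫_0^n x^(4/7) dx + O(n^(4/7)). The integral is n^(1 + 4/7) / (1 + 4/7) = n^((4+7)/7) / ((4+7)/7) = (7/11) · n^(11/7).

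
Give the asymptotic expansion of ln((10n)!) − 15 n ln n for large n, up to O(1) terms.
ln((10n)!) − 15 n ln n = −5 n ln n + 10(ln 10 − 1) n + (1/2) ln(2π·10n) + O(1/n)

Stirling: ln((10n)!) = 10n ln(10n) − 10n + (1/2) ln(2π·10n) + O(1/n).
Expand 10n ln(10n) = 10n (ln n + ln 10) = 10n ln n + 10n ln 10.
Subtract 15n ln n: leading term is (10 − 15) n ln n = −5 n ln n. The next term is 10n ln 10 − 10n = 10(ln 10 − 1) n. Then the (1/2) ln(2π·10n) correction.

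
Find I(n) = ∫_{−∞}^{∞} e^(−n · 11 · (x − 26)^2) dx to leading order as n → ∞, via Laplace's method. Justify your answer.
I(n) = sqrt(π/(11n))

Here φ(x) = 11 · (x − 26)^2 has its unique minimum at x* = 26 with φ(x*) = 0 and φ''(x*) = 22. Laplace's method gives
  I(n) ~ e^(−n φ(x*)) · sqrt(2π / (n · φ''(x*))) = sqrt(2π / (22n)) = sqrt(π/(11n)).
This is exact: substituting u = (x − 26)·sqrt(11n) gives I(n) = (1/sqrt(11n)) ∫_{−∞}^{∞} e^(−u^2) du = sqrt(π/(11n)).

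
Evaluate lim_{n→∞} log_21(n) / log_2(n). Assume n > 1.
lim = ln(2) / ln(21) = log_21(2)

Change of base: log_21(n) = ln n / ln 21 and log_2(n) = ln n / ln 2. The ratio is (ln n / ln 21) · (ln 2 / ln n) = ln 2 / ln 21, a constant independent of n. So the limit is ln 2 / ln 21 = log_21(2).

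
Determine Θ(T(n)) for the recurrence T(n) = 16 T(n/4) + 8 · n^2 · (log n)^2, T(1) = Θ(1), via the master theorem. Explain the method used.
T(n) = Θ(n^2 · (log n)^3)

Here log_4 16 = 2 and f(n) = 8 · n^2 · (log n)^2 = Θ(n^(log_4 16) · (log n)^2). This is the extended Case 2 of the master theorem (f matches the critical exponent up to log factors), giving T(n) = Θ(n^(log_4 16) · (log n)^(2+1)) = Θ(n^2 · (log n)^3).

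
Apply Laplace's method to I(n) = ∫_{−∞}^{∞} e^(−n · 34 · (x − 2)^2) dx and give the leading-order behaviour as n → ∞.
I(n) = sqrt(π/(34n))

Here φ(x) = 34 · (x − 2)^2 has its unique minimum at x* = 2 with φ(x*) = 0 and φ''(x*) = 68. Laplace's method gives
  I(n) ~ e^(−n φ(x*)) · sqrt(2π / (n · φ''(x*))) = sqrt(2π / (68n)) = sqrt(π/(34n)).
This is exact: substituting u = (x − 2)·sqrt(34n) gives I(n) = (1/sqrt(34n)) ∫_{−∞}^{∞} e^(−u^2) du = sqrt(π/(34n)).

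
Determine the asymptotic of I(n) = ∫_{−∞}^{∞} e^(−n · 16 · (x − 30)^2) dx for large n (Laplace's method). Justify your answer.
I(n) = sqrt(π/(16n))

Here φ(x) = 16 · (x − 30)^2 has its unique minimum at x* = 30 with φ(x*) = 0 and φ''(x*) = 32. Laplace's method gives
  I(n) ~ e^(−n φ(x*)) · sqrt(2π / (n · φ''(x*))) = sqrt(2π / (32n)) = sqrt(π/(16n)).
This is exact: substituting u = (x − 30)·sqrt(16n) gives I(n) = (1/sqrt(16n)) ∫_{−∞}^{∞} e^(−u^2) du = sqrt(π/(16n)).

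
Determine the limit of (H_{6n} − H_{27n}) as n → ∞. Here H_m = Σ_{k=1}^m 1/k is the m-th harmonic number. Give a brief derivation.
lim = ln(6/27) = ln(2/9)

Euler-Maclaurin gives H_m = ln m + γ + 1/(2m) + O(1/m^2). The γ and O(1/m) terms cancel in the difference:
  H_{6n} − H_{27n} = ln(6n) − ln(27n) + O(1/n) = ln(6/27) + O(1/n).
Hence the limit is ln(6/27) = ln(2/9).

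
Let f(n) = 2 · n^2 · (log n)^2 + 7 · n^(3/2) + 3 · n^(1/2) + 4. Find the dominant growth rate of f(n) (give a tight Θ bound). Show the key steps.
f(n) ∈ Θ(n^2 · (log n)^2)

Compare the terms by growth order. For large n, n^a · (log n)^b dominates n^a' · (log n)^b' iff a > a', or (a = a' and b > b'). Ranking the 4 terms shows the dominant one is 2 · n^2 · (log n)^2. Hence f(n) ∈ Θ(n^2 · (log n)^2).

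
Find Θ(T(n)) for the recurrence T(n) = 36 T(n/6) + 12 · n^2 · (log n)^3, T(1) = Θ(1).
T(n) = Θ(n^2 · (log n)^4)

Here log_6 36 = 2 and f(n) = 12 · n^2 · (log n)^3 = Θ(n^(log_6 36) · (log n)^3). This is the extended Case 2 of the master theorem (f matches the critical exponent up to log factors), giving T(n) = Θ(n^(log_6 36) · (log n)^(3+1)) = Θ(n^2 · (log n)^4).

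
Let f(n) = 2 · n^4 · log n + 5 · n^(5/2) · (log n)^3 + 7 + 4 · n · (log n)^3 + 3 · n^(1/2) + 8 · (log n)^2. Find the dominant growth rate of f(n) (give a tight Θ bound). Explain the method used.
f(n) ∈ Θ(n^4 · log n)

Compare the terms by growth order. For large n, n^a · (log n)^b dominates n^a' · (log n)^b' iff a > a', or (a = a' and b > b'). Ranking the 6 terms shows the dominant one is 2 · n^4 · log n. Hence f(n) ∈ Θ(n^4 · log n).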